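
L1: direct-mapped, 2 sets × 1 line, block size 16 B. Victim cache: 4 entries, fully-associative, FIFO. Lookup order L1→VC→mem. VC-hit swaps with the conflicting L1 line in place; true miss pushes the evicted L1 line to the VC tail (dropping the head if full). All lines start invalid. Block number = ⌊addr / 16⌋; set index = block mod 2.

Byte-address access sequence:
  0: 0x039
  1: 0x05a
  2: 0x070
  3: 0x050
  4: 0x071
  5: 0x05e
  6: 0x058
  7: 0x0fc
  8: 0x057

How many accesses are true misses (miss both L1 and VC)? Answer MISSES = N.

MISSES = 4

0: 0x39 (blk 3, set 1) → MISS  vc=[]
1: 0x5a (blk 5, set 1) → MISS  vc=[3]
2: 0x70 (blk 7, set 1) → MISS  vc=[3, 5]
3: 0x50 (blk 5, set 1) → VC-HIT  vc=[3, 7]
4: 0x71 (blk 7, set 1) → VC-HIT  vc=[3, 5]
5: 0x5e (blk 5, set 1) → VC-HIT  vc=[3, 7]
6: 0x58 (blk 5, set 1) → L1-HIT  vc=[3, 7]
7: 0xfc (blk 15, set 1) → MISS  vc=[3, 7, 5]
8: 0x57 (blk 5, set 1) → VC-HIT  vc=[3, 7, 15]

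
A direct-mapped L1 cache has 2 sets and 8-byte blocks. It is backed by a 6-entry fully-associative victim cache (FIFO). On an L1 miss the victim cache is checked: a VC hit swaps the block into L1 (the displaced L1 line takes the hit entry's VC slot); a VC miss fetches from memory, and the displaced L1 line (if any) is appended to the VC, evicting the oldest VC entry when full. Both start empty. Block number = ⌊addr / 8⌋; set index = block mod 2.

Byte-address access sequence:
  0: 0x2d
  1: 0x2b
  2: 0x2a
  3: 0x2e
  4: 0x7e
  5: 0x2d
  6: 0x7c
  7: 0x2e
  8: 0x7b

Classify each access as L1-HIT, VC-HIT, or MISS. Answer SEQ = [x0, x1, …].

  [0] addr=0x2d blk=5 s=1: MISS | VC []
  [1] addr=0x2b blk=5 s=1: L1-HIT | VC []
  [2] addr=0x2a blk=5 s=1: L1-HIT | VC []
  [3] addr=0x2e blk=5 s=1: L1-HIT | VC []
  [4] addr=0x7e blk=15 s=1: MISS | VC [5]
  [5] addr=0x2d blk=5 s=1: VC-HIT | VC [15]
  [6] addr=0x7c blk=15 s=1: VC-HIT | VC [5]
  [7] addr=0x2e blk=5 s=1: VC-HIT | VC [15]
  [8] addr=0x7b blk=15 s=1: VC-HIT | VC [5]

SEQ = [MISS, L1-HIT, L1-HIT, L1-HIT, MISS, VC-HIT, VC-HIT, VC-HIT, VC-HIT]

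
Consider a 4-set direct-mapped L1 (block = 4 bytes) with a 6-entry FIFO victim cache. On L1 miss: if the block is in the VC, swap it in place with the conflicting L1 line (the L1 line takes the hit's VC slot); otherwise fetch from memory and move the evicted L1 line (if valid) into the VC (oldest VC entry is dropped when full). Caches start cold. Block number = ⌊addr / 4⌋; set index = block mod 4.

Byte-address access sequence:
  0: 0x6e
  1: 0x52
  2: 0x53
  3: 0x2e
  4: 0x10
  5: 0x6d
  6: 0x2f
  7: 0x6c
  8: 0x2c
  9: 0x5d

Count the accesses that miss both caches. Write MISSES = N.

#0 0x6e→b27/s3 MISS; vc=[]
#1 0x52→b20/s0 MISS; vc=[]
#2 0x53→b20/s0 L1-HIT; vc=[]
#3 0x2e→b11/s3 MISS; vc=[27]
#4 0x10→b4/s0 MISS; vc=[27,20]
#5 0x6d→b27/s3 VC-HIT; vc=[11,20]
#6 0x2f→b11/s3 VC-HIT; vc=[27,20]
#7 0x6c→b27/s3 VC-HIT; vc=[11,20]
#8 0x2c→b11/s3 VC-HIT; vc=[27,20]
#9 0x5d→b23/s3 MISS; vc=[27,20,11]

MISSES = 5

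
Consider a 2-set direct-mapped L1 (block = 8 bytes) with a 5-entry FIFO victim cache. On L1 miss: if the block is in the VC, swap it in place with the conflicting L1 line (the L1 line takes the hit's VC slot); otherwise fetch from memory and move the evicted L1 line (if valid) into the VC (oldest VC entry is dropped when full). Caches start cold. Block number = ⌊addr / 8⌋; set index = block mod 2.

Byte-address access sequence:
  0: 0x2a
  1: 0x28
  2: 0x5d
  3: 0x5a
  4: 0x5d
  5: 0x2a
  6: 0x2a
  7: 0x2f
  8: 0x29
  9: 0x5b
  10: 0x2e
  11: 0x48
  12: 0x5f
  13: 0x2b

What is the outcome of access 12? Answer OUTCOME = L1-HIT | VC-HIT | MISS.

OUTCOME = VC-HIT

#0 0x2a→b5/s1 MISS; vc=[]
#1 0x28→b5/s1 L1-HIT; vc=[]
#2 0x5d→b11/s1 MISS; vc=[5]
#3 0x5a→b11/s1 L1-HIT; vc=[5]
#4 0x5d→b11/s1 L1-HIT; vc=[5]
#5 0x2a→b5/s1 VC-HIT; vc=[11]
#6 0x2a→b5/s1 L1-HIT; vc=[11]
#7 0x2f→b5/s1 L1-HIT; vc=[11]
#8 0x29→b5/s1 L1-HIT; vc=[11]
#9 0x5b→b11/s1 VC-HIT; vc=[5]
#10 0x2e→b5/s1 VC-HIT; vc=[11]
#11 0x48→b9/s1 MISS; vc=[11,5]
#12 0x5f→b11/s1 VC-HIT; vc=[9,5]
#13 0x2b→b5/s1 VC-HIT; vc=[9,11]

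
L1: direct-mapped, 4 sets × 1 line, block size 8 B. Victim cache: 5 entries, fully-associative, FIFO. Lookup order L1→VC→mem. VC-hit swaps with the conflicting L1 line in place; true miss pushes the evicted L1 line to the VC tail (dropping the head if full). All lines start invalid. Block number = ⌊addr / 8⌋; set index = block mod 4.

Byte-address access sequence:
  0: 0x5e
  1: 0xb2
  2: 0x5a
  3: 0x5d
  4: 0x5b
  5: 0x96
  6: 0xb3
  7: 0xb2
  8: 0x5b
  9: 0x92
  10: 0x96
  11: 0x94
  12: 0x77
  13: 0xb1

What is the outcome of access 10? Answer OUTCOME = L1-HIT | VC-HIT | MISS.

0: 0x5e (blk 11, set 3) → MISS  vc=[]
1: 0xb2 (blk 22, set 2) → MISS  vc=[]
2: 0x5a (blk 11, set 3) → L1-HIT  vc=[]
3: 0x5d (blk 11, set 3) → L1-HIT  vc=[]
4: 0x5b (blk 11, set 3) → L1-HIT  vc=[]
5: 0x96 (blk 18, set 2) → MISS  vc=[22]
6: 0xb3 (blk 22, set 2) → VC-HIT  vc=[18]
7: 0xb2 (blk 22, set 2) → L1-HIT  vc=[18]
8: 0x5b (blk 11, set 3) → L1-HIT  vc=[18]
9: 0x92 (blk 18, set 2) → VC-HIT  vc=[22]
10: 0x96 (blk 18, set 2) → L1-HIT  vc=[22]
11: 0x94 (blk 18, set 2) → L1-HIT  vc=[22]
12: 0x77 (blk 14, set 2) → MISS  vc=[22, 18]
13: 0xb1 (blk 22, set 2) → VC-HIT  vc=[14, 18]

OUTCOME = L1-HIT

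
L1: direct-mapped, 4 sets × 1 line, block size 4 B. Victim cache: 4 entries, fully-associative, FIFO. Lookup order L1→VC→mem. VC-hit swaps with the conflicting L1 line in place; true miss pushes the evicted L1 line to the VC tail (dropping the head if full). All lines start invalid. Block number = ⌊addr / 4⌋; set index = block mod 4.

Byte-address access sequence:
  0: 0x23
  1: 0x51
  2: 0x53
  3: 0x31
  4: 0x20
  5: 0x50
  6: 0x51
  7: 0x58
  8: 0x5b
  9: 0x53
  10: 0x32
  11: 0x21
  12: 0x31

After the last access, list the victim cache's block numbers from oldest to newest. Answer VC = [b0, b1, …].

VC = [20, 8]

  [0] addr=0x23 blk=8 s=0: MISS | VC []
  [1] addr=0x51 blk=20 s=0: MISS | VC [8]
  [2] addr=0x53 blk=20 s=0: L1-HIT | VC [8]
  [3] addr=0x31 blk=12 s=0: MISS | VC [8, 20]
  [4] addr=0x20 blk=8 s=0: VC-HIT | VC [12, 20]
  [5] addr=0x50 blk=20 s=0: VC-HIT | VC [12, 8]
  [6] addr=0x51 blk=20 s=0: L1-HIT | VC [12, 8]
  [7] addr=0x58 blk=22 s=2: MISS | VC [12, 8]
  [8] addr=0x5b blk=22 s=2: L1-HIT | VC [12, 8]
  [9] addr=0x53 blk=20 s=0: L1-HIT | VC [12, 8]
  [10] addr=0x32 blk=12 s=0: VC-HIT | VC [20, 8]
  [11] addr=0x21 blk=8 s=0: VC-HIT | VC [20, 12]
  [12] addr=0x31 blk=12 s=0: VC-HIT | VC [20, 8]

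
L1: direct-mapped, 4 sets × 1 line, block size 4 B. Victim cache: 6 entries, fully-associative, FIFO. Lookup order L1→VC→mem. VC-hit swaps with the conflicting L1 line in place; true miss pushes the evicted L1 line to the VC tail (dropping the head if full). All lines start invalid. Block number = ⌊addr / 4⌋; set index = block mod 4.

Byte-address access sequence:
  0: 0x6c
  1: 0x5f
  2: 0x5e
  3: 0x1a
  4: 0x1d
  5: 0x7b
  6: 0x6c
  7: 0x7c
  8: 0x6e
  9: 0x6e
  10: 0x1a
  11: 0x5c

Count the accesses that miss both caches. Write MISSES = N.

MISSES = 6

#0 0x6c→b27/s3 MISS; vc=[]
#1 0x5f→b23/s3 MISS; vc=[27]
#2 0x5e→b23/s3 L1-HIT; vc=[27]
#3 0x1a→b6/s2 MISS; vc=[27]
#4 0x1d→b7/s3 MISS; vc=[27,23]
#5 0x7b→b30/s2 MISS; vc=[27,23,6]
#6 0x6c→b27/s3 VC-HIT; vc=[7,23,6]
#7 0x7c→b31/s3 MISS; vc=[7,23,6,27]
#8 0x6e→b27/s3 VC-HIT; vc=[7,23,6,31]
#9 0x6e→b27/s3 L1-HIT; vc=[7,23,6,31]
#10 0x1a→b6/s2 VC-HIT; vc=[7,23,30,31]
#11 0x5c→b23/s3 VC-HIT; vc=[7,27,30,31]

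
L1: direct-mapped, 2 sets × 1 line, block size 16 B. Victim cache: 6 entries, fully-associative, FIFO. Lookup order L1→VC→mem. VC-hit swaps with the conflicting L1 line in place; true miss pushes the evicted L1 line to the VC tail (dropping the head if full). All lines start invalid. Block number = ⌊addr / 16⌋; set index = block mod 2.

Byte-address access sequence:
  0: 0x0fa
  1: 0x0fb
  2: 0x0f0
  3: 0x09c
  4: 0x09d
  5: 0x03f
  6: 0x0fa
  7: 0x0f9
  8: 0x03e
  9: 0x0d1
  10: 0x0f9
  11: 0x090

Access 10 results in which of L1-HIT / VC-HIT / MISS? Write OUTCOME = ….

  [0] addr=0xfa blk=15 s=1: MISS | VC []
  [1] addr=0xfb blk=15 s=1: L1-HIT | VC []
  [2] addr=0xf0 blk=15 s=1: L1-HIT | VC []
  [3] addr=0x9c blk=9 s=1: MISS | VC [15]
  [4] addr=0x9d blk=9 s=1: L1-HIT | VC [15]
  [5] addr=0x3f blk=3 s=1: MISS | VC [15, 9]
  [6] addr=0xfa blk=15 s=1: VC-HIT | VC [3, 9]
  [7] addr=0xf9 blk=15 s=1: L1-HIT | VC [3, 9]
  [8] addr=0x3e blk=3 s=1: VC-HIT | VC [15, 9]
  [9] addr=0xd1 blk=13 s=1: MISS | VC [15, 9, 3]
  [10] addr=0xf9 blk=15 s=1: VC-HIT | VC [13, 9, 3]
  [11] addr=0x90 blk=9 s=1: VC-HIT | VC [13, 15, 3]

OUTCOME = VC-HIT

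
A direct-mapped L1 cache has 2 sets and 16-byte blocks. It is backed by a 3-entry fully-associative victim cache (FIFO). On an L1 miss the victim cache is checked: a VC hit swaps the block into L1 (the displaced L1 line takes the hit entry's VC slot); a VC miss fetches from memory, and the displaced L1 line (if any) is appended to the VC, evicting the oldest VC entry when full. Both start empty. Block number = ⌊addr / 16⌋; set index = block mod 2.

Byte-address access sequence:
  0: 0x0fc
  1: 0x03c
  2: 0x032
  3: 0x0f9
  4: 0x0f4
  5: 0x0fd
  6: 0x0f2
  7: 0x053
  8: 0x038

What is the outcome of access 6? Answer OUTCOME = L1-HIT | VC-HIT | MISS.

#0 0xfc→b15/s1 MISS; vc=[]
#1 0x3c→b3/s1 MISS; vc=[15]
#2 0x32→b3/s1 L1-HIT; vc=[15]
#3 0xf9→b15/s1 VC-HIT; vc=[3]
#4 0xf4→b15/s1 L1-HIT; vc=[3]
#5 0xfd→b15/s1 L1-HIT; vc=[3]
#6 0xf2→b15/s1 L1-HIT; vc=[3]
#7 0x53→b5/s1 MISS; vc=[3,15]
#8 0x38→b3/s1 VC-HIT; vc=[5,15]

OUTCOME = L1-HIT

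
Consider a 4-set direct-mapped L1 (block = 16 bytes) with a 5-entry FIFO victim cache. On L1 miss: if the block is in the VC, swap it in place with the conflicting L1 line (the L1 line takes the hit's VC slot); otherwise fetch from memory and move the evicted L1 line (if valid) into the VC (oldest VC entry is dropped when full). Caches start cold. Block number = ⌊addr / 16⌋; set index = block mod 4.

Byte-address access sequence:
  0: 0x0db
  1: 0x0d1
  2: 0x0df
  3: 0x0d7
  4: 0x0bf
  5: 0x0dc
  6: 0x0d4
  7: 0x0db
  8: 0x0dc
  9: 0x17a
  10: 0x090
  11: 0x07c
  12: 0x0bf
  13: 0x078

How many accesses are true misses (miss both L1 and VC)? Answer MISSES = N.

  [0] addr=0xdb blk=13 s=1: MISS | VC []
  [1] addr=0xd1 blk=13 s=1: L1-HIT | VC []
  [2] addr=0xdf blk=13 s=1: L1-HIT | VC []
  [3] addr=0xd7 blk=13 s=1: L1-HIT | VC []
  [4] addr=0xbf blk=11 s=3: MISS | VC []
  [5] addr=0xdc blk=13 s=1: L1-HIT | VC []
  [6] addr=0xd4 blk=13 s=1: L1-HIT | VC []
  [7] addr=0xdb blk=13 s=1: L1-HIT | VC []
  [8] addr=0xdc blk=13 s=1: L1-HIT | VC []
  [9] addr=0x17a blk=23 s=3: MISS | VC [11]
  [10] addr=0x90 blk=9 s=1: MISS | VC [11, 13]
  [11] addr=0x7c blk=7 s=3: MISS | VC [11, 13, 23]
  [12] addr=0xbf blk=11 s=3: VC-HIT | VC [7, 13, 23]
  [13] addr=0x78 blk=7 s=3: VC-HIT | VC [11, 13, 23]

MISSES = 5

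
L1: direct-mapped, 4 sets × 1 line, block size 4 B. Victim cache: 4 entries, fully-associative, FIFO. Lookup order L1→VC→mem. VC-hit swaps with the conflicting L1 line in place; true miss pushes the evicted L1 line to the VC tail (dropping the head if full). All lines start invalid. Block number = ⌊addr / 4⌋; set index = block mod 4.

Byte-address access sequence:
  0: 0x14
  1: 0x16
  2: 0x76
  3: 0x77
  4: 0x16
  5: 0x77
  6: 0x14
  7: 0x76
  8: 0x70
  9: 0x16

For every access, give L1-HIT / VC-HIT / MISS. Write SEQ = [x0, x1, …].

SEQ = [MISS, L1-HIT, MISS, L1-HIT, VC-HIT, VC-HIT, VC-HIT, VC-HIT, MISS, VC-HIT]

  [0] addr=0x14 blk=5 s=1: MISS | VC []
  [1] addr=0x16 blk=5 s=1: L1-HIT | VC []
  [2] addr=0x76 blk=29 s=1: MISS | VC [5]
  [3] addr=0x77 blk=29 s=1: L1-HIT | VC [5]
  [4] addr=0x16 blk=5 s=1: VC-HIT | VC [29]
  [5] addr=0x77 blk=29 s=1: VC-HIT | VC [5]
  [6] addr=0x14 blk=5 s=1: VC-HIT | VC [29]
  [7] addr=0x76 blk=29 s=1: VC-HIT | VC [5]
  [8] addr=0x70 blk=28 s=0: MISS | VC [5]
  [9] addr=0x16 blk=5 s=1: VC-HIT | VC [29]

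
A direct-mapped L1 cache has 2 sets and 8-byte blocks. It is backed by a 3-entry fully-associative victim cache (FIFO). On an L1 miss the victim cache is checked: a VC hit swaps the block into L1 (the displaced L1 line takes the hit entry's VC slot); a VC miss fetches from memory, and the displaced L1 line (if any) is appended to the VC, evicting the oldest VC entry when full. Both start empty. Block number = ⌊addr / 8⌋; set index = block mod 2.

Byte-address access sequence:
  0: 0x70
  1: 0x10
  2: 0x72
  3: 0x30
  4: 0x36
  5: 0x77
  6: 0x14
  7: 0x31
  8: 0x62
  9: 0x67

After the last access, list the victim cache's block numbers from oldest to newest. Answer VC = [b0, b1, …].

VC = [14, 2, 6]

0: 0x70 (blk 14, set 0) → MISS  vc=[]
1: 0x10 (blk 2, set 0) → MISS  vc=[14]
2: 0x72 (blk 14, set 0) → VC-HIT  vc=[2]
3: 0x30 (blk 6, set 0) → MISS  vc=[2, 14]
4: 0x36 (blk 6, set 0) → L1-HIT  vc=[2, 14]
5: 0x77 (blk 14, set 0) → VC-HIT  vc=[2, 6]
6: 0x14 (blk 2, set 0) → VC-HIT  vc=[14, 6]
7: 0x31 (blk 6, set 0) → VC-HIT  vc=[14, 2]
8: 0x62 (blk 12, set 0) → MISS  vc=[14, 2, 6]
9: 0x67 (blk 12, set 0) → L1-HIT  vc=[14, 2, 6]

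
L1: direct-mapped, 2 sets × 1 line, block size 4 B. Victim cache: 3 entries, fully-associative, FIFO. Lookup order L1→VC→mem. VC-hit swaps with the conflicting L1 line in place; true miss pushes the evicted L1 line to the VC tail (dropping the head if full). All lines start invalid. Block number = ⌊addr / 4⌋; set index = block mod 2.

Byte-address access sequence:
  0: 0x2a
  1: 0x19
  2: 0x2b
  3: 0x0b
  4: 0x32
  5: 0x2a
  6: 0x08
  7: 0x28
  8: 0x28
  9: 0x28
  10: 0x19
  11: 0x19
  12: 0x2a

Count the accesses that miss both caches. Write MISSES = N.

MISSES = 4

  [0] addr=0x2a blk=10 s=0: MISS | VC []
  [1] addr=0x19 blk=6 s=0: MISS | VC [10]
  [2] addr=0x2b blk=10 s=0: VC-HIT | VC [6]
  [3] addr=0xb blk=2 s=0: MISS | VC [6, 10]
  [4] addr=0x32 blk=12 s=0: MISS | VC [6, 10, 2]
  [5] addr=0x2a blk=10 s=0: VC-HIT | VC [6, 12, 2]
  [6] addr=0x8 blk=2 s=0: VC-HIT | VC [6, 12, 10]
  [7] addr=0x28 blk=10 s=0: VC-HIT | VC [6, 12, 2]
  [8] addr=0x28 blk=10 s=0: L1-HIT | VC [6, 12, 2]
  [9] addr=0x28 blk=10 s=0: L1-HIT | VC [6, 12, 2]
  [10] addr=0x19 blk=6 s=0: VC-HIT | VC [10, 12, 2]
  [11] addr=0x19 blk=6 s=0: L1-HIT | VC [10, 12, 2]
  [12] addr=0x2a blk=10 s=0: VC-HIT | VC [6, 12, 2]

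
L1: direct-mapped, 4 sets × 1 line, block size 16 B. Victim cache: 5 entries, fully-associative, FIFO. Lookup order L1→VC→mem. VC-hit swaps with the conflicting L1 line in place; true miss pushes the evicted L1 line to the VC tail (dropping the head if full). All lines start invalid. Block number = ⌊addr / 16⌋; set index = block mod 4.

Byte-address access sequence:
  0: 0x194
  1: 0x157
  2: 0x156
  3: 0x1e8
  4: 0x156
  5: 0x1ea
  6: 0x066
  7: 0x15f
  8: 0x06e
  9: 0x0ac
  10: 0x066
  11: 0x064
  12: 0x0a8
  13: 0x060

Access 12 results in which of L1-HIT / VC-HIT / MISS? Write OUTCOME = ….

0: 0x194 (blk 25, set 1) → MISS  vc=[]
1: 0x157 (blk 21, set 1) → MISS  vc=[25]
2: 0x156 (blk 21, set 1) → L1-HIT  vc=[25]
3: 0x1e8 (blk 30, set 2) → MISS  vc=[25]
4: 0x156 (blk 21, set 1) → L1-HIT  vc=[25]
5: 0x1ea (blk 30, set 2) → L1-HIT  vc=[25]
6: 0x66 (blk 6, set 2) → MISS  vc=[25, 30]
7: 0x15f (blk 21, set 1) → L1-HIT  vc=[25, 30]
8: 0x6e (blk 6, set 2) → L1-HIT  vc=[25, 30]
9: 0xac (blk 10, set 2) → MISS  vc=[25, 30, 6]
10: 0x66 (blk 6, set 2) → VC-HIT  vc=[25, 30, 10]
11: 0x64 (blk 6, set 2) → L1-HIT  vc=[25, 30, 10]
12: 0xa8 (blk 10, set 2) → VC-HIT  vc=[25, 30, 6]
13: 0x60 (blk 6, set 2) → VC-HIT  vc=[25, 30, 10]

OUTCOME = VC-HIT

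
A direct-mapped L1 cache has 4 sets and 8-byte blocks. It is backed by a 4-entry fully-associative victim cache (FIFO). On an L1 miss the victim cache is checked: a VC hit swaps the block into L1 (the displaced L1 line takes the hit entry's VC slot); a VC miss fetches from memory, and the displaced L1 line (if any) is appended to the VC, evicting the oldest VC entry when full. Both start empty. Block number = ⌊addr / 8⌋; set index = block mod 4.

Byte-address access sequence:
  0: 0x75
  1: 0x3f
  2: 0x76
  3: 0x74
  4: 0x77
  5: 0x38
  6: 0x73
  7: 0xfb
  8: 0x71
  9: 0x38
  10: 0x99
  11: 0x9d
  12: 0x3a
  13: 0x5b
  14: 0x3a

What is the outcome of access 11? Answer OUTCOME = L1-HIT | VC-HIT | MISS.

#0 0x75→b14/s2 MISS; vc=[]
#1 0x3f→b7/s3 MISS; vc=[]
#2 0x76→b14/s2 L1-HIT; vc=[]
#3 0x74→b14/s2 L1-HIT; vc=[]
#4 0x77→b14/s2 L1-HIT; vc=[]
#5 0x38→b7/s3 L1-HIT; vc=[]
#6 0x73→b14/s2 L1-HIT; vc=[]
#7 0xfb→b31/s3 MISS; vc=[7]
#8 0x71→b14/s2 L1-HIT; vc=[7]
#9 0x38→b7/s3 VC-HIT; vc=[31]
#10 0x99→b19/s3 MISS; vc=[31,7]
#11 0x9d→b19/s3 L1-HIT; vc=[31,7]
#12 0x3a→b7/s3 VC-HIT; vc=[31,19]
#13 0x5b→b11/s3 MISS; vc=[31,19,7]
#14 0x3a→b7/s3 VC-HIT; vc=[31,19,11]

OUTCOME = L1-HIT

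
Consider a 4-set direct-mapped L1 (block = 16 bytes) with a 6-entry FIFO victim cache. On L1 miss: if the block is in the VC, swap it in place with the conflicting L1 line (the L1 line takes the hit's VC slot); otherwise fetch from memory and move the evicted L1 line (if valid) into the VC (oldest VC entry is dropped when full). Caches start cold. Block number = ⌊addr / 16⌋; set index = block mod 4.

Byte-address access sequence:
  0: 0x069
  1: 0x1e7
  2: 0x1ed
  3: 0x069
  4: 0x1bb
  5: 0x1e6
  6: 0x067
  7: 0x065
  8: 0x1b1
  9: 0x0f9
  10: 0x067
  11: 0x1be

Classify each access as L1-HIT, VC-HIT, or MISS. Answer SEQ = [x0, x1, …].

#0 0x69→b6/s2 MISS; vc=[]
#1 0x1e7→b30/s2 MISS; vc=[6]
#2 0x1ed→b30/s2 L1-HIT; vc=[6]
#3 0x69→b6/s2 VC-HIT; vc=[30]
#4 0x1bb→b27/s3 MISS; vc=[30]
#5 0x1e6→b30/s2 VC-HIT; vc=[6]
#6 0x67→b6/s2 VC-HIT; vc=[30]
#7 0x65→b6/s2 L1-HIT; vc=[30]
#8 0x1b1→b27/s3 L1-HIT; vc=[30]
#9 0xf9→b15/s3 MISS; vc=[30,27]
#10 0x67→b6/s2 L1-HIT; vc=[30,27]
#11 0x1be→b27/s3 VC-HIT; vc=[30,15]

SEQ = [MISS, MISS, L1-HIT, VC-HIT, MISS, VC-HIT, VC-HIT, L1-HIT, L1-HIT, MISS, L1-HIT, VC-HIT]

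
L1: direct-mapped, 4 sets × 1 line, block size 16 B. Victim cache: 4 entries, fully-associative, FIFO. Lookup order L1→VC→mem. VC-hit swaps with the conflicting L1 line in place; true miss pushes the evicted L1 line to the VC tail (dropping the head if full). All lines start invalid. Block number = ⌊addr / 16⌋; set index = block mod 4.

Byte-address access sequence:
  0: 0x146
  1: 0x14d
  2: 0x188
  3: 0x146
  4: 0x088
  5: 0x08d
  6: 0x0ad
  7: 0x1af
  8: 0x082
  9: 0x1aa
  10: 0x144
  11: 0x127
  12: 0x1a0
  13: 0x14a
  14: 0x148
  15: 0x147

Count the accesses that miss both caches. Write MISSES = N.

  [0] addr=0x146 blk=20 s=0: MISS | VC []
  [1] addr=0x14d blk=20 s=0: L1-HIT | VC []
  [2] addr=0x188 blk=24 s=0: MISS | VC [20]
  [3] addr=0x146 blk=20 s=0: VC-HIT | VC [24]
  [4] addr=0x88 blk=8 s=0: MISS | VC [24, 20]
  [5] addr=0x8d blk=8 s=0: L1-HIT | VC [24, 20]
  [6] addr=0xad blk=10 s=2: MISS | VC [24, 20]
  [7] addr=0x1af blk=26 s=2: MISS | VC [24, 20, 10]
  [8] addr=0x82 blk=8 s=0: L1-HIT | VC [24, 20, 10]
  [9] addr=0x1aa blk=26 s=2: L1-HIT | VC [24, 20, 10]
  [10] addr=0x144 blk=20 s=0: VC-HIT | VC [24, 8, 10]
  [11] addr=0x127 blk=18 s=2: MISS | VC [24, 8, 10, 26]
  [12] addr=0x1a0 blk=26 s=2: VC-HIT | VC [24, 8, 10, 18]
  [13] addr=0x14a blk=20 s=0: L1-HIT | VC [24, 8, 10, 18]
  [14] addr=0x148 blk=20 s=0: L1-HIT | VC [24, 8, 10, 18]
  [15] addr=0x147 blk=20 s=0: L1-HIT | VC [24, 8, 10, 18]

MISSES = 6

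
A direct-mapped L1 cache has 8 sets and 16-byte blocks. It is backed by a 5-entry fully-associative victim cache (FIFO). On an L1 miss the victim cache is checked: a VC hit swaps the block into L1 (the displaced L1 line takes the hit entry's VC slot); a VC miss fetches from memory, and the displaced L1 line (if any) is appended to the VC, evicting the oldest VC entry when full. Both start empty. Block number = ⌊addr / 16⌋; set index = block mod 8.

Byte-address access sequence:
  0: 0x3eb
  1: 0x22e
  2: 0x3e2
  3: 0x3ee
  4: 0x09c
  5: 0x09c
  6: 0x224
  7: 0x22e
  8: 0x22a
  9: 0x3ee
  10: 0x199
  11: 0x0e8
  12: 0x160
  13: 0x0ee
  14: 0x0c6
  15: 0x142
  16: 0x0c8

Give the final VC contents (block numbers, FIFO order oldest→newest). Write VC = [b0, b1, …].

  [0] addr=0x3eb blk=62 s=6: MISS | VC []
  [1] addr=0x22e blk=34 s=2: MISS | VC []
  [2] addr=0x3e2 blk=62 s=6: L1-HIT | VC []
  [3] addr=0x3ee blk=62 s=6: L1-HIT | VC []
  [4] addr=0x9c blk=9 s=1: MISS | VC []
  [5] addr=0x9c blk=9 s=1: L1-HIT | VC []
  [6] addr=0x224 blk=34 s=2: L1-HIT | VC []
  [7] addr=0x22e blk=34 s=2: L1-HIT | VC []
  [8] addr=0x22a blk=34 s=2: L1-HIT | VC []
  [9] addr=0x3ee blk=62 s=6: L1-HIT | VC []
  [10] addr=0x199 blk=25 s=1: MISS | VC [9]
  [11] addr=0xe8 blk=14 s=6: MISS | VC [9, 62]
  [12] addr=0x160 blk=22 s=6: MISS | VC [9, 62, 14]
  [13] addr=0xee blk=14 s=6: VC-HIT | VC [9, 62, 22]
  [14] addr=0xc6 blk=12 s=4: MISS | VC [9, 62, 22]
  [15] addr=0x142 blk=20 s=4: MISS | VC [9, 62, 22, 12]
  [16] addr=0xc8 blk=12 s=4: VC-HIT | VC [9, 62, 22, 20]

VC = [9, 62, 22, 20]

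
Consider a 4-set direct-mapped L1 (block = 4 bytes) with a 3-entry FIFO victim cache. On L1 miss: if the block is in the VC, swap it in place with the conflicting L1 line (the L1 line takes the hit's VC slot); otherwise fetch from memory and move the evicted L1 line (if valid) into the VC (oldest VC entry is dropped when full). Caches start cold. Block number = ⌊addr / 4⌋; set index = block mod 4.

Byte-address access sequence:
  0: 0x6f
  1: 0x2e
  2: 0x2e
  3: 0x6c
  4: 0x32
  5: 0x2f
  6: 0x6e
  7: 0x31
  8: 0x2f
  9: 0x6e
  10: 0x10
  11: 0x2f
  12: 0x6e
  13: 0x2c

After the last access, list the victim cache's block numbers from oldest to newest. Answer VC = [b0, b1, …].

VC = [27, 12]

#0 0x6f→b27/s3 MISS; vc=[]
#1 0x2e→b11/s3 MISS; vc=[27]
#2 0x2e→b11/s3 L1-HIT; vc=[27]
#3 0x6c→b27/s3 VC-HIT; vc=[11]
#4 0x32→b12/s0 MISS; vc=[11]
#5 0x2f→b11/s3 VC-HIT; vc=[27]
#6 0x6e→b27/s3 VC-HIT; vc=[11]
#7 0x31→b12/s0 L1-HIT; vc=[11]
#8 0x2f→b11/s3 VC-HIT; vc=[27]
#9 0x6e→b27/s3 VC-HIT; vc=[11]
#10 0x10→b4/s0 MISS; vc=[11,12]
#11 0x2f→b11/s3 VC-HIT; vc=[27,12]
#12 0x6e→b27/s3 VC-HIT; vc=[11,12]
#13 0x2c→b11/s3 VC-HIT; vc=[27,12]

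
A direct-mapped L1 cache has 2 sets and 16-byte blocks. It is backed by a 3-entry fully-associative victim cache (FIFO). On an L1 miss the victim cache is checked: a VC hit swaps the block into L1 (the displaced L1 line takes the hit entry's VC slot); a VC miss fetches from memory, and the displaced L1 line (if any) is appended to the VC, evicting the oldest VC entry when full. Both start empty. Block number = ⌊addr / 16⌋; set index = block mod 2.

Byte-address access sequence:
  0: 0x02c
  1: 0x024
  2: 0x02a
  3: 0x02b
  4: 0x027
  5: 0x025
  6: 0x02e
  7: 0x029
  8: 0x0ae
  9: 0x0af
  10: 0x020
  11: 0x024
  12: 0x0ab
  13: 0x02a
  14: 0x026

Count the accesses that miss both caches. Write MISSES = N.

0: 0x2c (blk 2, set 0) → MISS  vc=[]
1: 0x24 (blk 2, set 0) → L1-HIT  vc=[]
2: 0x2a (blk 2, set 0) → L1-HIT  vc=[]
3: 0x2b (blk 2, set 0) → L1-HIT  vc=[]
4: 0x27 (blk 2, set 0) → L1-HIT  vc=[]
5: 0x25 (blk 2, set 0) → L1-HIT  vc=[]
6: 0x2e (blk 2, set 0) → L1-HIT  vc=[]
7: 0x29 (blk 2, set 0) → L1-HIT  vc=[]
8: 0xae (blk 10, set 0) → MISS  vc=[2]
9: 0xaf (blk 10, set 0) → L1-HIT  vc=[2]
10: 0x20 (blk 2, set 0) → VC-HIT  vc=[10]
11: 0x24 (blk 2, set 0) → L1-HIT  vc=[10]
12: 0xab (blk 10, set 0) → VC-HIT  vc=[2]
13: 0x2a (blk 2, set 0) → VC-HIT  vc=[10]
14: 0x26 (blk 2, set 0) → L1-HIT  vc=[10]

MISSES = 2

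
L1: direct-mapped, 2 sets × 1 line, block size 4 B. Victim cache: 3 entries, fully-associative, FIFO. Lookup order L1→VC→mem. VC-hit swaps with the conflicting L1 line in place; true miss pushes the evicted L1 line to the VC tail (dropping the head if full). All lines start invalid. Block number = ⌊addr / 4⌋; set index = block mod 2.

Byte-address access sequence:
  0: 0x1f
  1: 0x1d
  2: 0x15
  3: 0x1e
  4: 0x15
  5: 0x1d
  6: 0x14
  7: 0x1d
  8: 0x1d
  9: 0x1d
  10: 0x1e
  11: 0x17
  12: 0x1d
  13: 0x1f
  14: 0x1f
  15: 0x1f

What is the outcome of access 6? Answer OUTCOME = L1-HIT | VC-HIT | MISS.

#0 0x1f→b7/s1 MISS; vc=[]
#1 0x1d→b7/s1 L1-HIT; vc=[]
#2 0x15→b5/s1 MISS; vc=[7]
#3 0x1e→b7/s1 VC-HIT; vc=[5]
#4 0x15→b5/s1 VC-HIT; vc=[7]
#5 0x1d→b7/s1 VC-HIT; vc=[5]
#6 0x14→b5/s1 VC-HIT; vc=[7]
#7 0x1d→b7/s1 VC-HIT; vc=[5]
#8 0x1d→b7/s1 L1-HIT; vc=[5]
#9 0x1d→b7/s1 L1-HIT; vc=[5]
#10 0x1e→b7/s1 L1-HIT; vc=[5]
#11 0x17→b5/s1 VC-HIT; vc=[7]
#12 0x1d→b7/s1 VC-HIT; vc=[5]
#13 0x1f→b7/s1 L1-HIT; vc=[5]
#14 0x1f→b7/s1 L1-HIT; vc=[5]
#15 0x1f→b7/s1 L1-HIT; vc=[5]

OUTCOME = VC-HIT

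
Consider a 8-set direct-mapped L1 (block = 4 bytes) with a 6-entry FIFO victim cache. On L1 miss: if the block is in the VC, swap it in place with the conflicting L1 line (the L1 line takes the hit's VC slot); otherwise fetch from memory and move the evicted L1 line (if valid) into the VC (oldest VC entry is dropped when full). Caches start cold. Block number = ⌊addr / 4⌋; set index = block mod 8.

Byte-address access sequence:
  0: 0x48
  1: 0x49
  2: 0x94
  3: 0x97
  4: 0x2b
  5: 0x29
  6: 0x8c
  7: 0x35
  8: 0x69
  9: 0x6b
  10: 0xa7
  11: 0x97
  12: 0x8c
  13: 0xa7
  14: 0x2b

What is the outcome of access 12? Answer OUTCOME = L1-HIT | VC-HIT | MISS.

0: 0x48 (blk 18, set 2) → MISS  vc=[]
1: 0x49 (blk 18, set 2) → L1-HIT  vc=[]
2: 0x94 (blk 37, set 5) → MISS  vc=[]
3: 0x97 (blk 37, set 5) → L1-HIT  vc=[]
4: 0x2b (blk 10, set 2) → MISS  vc=[18]
5: 0x29 (blk 10, set 2) → L1-HIT  vc=[18]
6: 0x8c (blk 35, set 3) → MISS  vc=[18]
7: 0x35 (blk 13, set 5) → MISS  vc=[18, 37]
8: 0x69 (blk 26, set 2) → MISS  vc=[18, 37, 10]
9: 0x6b (blk 26, set 2) → L1-HIT  vc=[18, 37, 10]
10: 0xa7 (blk 41, set 1) → MISS  vc=[18, 37, 10]
11: 0x97 (blk 37, set 5) → VC-HIT  vc=[18, 13, 10]
12: 0x8c (blk 35, set 3) → L1-HIT  vc=[18, 13, 10]
13: 0xa7 (blk 41, set 1) → L1-HIT  vc=[18, 13, 10]
14: 0x2b (blk 10, set 2) → VC-HIT  vc=[18, 13, 26]

OUTCOME = L1-HIT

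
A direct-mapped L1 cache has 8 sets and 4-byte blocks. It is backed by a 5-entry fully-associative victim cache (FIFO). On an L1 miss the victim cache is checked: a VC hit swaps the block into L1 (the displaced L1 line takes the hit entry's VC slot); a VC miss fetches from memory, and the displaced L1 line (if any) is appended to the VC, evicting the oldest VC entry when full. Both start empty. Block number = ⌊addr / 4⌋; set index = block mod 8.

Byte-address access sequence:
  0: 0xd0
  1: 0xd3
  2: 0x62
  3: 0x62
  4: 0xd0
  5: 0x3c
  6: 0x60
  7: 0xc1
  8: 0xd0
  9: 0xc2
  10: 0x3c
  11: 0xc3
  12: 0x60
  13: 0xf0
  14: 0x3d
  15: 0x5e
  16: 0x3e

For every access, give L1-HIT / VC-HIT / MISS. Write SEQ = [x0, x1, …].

SEQ = [MISS, L1-HIT, MISS, L1-HIT, L1-HIT, MISS, L1-HIT, MISS, L1-HIT, L1-HIT, L1-HIT, L1-HIT, VC-HIT, MISS, L1-HIT, MISS, VC-HIT]

0: 0xd0 (blk 52, set 4) → MISS  vc=[]
1: 0xd3 (blk 52, set 4) → L1-HIT  vc=[]
2: 0x62 (blk 24, set 0) → MISS  vc=[]
3: 0x62 (blk 24, set 0) → L1-HIT  vc=[]
4: 0xd0 (blk 52, set 4) → L1-HIT  vc=[]
5: 0x3c (blk 15, set 7) → MISS  vc=[]
6: 0x60 (blk 24, set 0) → L1-HIT  vc=[]
7: 0xc1 (blk 48, set 0) → MISS  vc=[24]
8: 0xd0 (blk 52, set 4) → L1-HIT  vc=[24]
9: 0xc2 (blk 48, set 0) → L1-HIT  vc=[24]
10: 0x3c (blk 15, set 7) → L1-HIT  vc=[24]
11: 0xc3 (blk 48, set 0) → L1-HIT  vc=[24]
12: 0x60 (blk 24, set 0) → VC-HIT  vc=[48]
13: 0xf0 (blk 60, set 4) → MISS  vc=[48, 52]
14: 0x3d (blk 15, set 7) → L1-HIT  vc=[48, 52]
15: 0x5e (blk 23, set 7) → MISS  vc=[48, 52, 15]
16: 0x3e (blk 15, set 7) → VC-HIT  vc=[48, 52, 23]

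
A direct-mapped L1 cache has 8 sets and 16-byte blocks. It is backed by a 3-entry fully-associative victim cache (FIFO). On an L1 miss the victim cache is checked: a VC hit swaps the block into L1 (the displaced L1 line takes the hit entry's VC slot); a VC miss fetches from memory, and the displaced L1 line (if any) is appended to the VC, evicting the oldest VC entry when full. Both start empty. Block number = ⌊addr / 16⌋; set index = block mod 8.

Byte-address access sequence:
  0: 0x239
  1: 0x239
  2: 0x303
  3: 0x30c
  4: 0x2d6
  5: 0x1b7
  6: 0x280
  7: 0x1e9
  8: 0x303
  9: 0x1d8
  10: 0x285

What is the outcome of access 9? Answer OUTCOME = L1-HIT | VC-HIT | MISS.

#0 0x239→b35/s3 MISS; vc=[]
#1 0x239→b35/s3 L1-HIT; vc=[]
#2 0x303→b48/s0 MISS; vc=[]
#3 0x30c→b48/s0 L1-HIT; vc=[]
#4 0x2d6→b45/s5 MISS; vc=[]
#5 0x1b7→b27/s3 MISS; vc=[35]
#6 0x280→b40/s0 MISS; vc=[35,48]
#7 0x1e9→b30/s6 MISS; vc=[35,48]
#8 0x303→b48/s0 VC-HIT; vc=[35,40]
#9 0x1d8→b29/s5 MISS; vc=[35,40,45]
#10 0x285→b40/s0 VC-HIT; vc=[35,48,45]

OUTCOME = MISS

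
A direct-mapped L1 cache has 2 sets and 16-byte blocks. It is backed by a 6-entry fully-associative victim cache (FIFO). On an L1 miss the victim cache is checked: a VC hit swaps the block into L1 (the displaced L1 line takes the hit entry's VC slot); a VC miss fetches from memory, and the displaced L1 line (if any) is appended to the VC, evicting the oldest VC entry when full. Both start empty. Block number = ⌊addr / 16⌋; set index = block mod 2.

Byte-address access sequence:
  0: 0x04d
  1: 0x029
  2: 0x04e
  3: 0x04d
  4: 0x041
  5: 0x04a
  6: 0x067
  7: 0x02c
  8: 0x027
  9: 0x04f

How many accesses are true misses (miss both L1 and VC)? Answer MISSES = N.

MISSES = 3

0: 0x4d (blk 4, set 0) → MISS  vc=[]
1: 0x29 (blk 2, set 0) → MISS  vc=[4]
2: 0x4e (blk 4, set 0) → VC-HIT  vc=[2]
3: 0x4d (blk 4, set 0) → L1-HIT  vc=[2]
4: 0x41 (blk 4, set 0) → L1-HIT  vc=[2]
5: 0x4a (blk 4, set 0) → L1-HIT  vc=[2]
6: 0x67 (blk 6, set 0) → MISS  vc=[2, 4]
7: 0x2c (blk 2, set 0) → VC-HIT  vc=[6, 4]
8: 0x27 (blk 2, set 0) → L1-HIT  vc=[6, 4]
9: 0x4f (blk 4, set 0) → VC-HIT  vc=[6, 2]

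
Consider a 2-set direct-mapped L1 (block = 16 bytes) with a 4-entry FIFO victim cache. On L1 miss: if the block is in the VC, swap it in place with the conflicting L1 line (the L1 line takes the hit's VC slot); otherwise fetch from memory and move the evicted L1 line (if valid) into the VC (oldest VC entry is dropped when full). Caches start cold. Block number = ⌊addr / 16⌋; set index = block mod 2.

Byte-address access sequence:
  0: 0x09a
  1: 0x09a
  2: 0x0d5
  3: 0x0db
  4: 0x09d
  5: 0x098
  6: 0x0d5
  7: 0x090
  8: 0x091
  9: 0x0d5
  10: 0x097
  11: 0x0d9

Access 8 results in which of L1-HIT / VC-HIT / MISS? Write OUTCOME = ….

OUTCOME = L1-HIT

#0 0x9a→b9/s1 MISS; vc=[]
#1 0x9a→b9/s1 L1-HIT; vc=[]
#2 0xd5→b13/s1 MISS; vc=[9]
#3 0xdb→b13/s1 L1-HIT; vc=[9]
#4 0x9d→b9/s1 VC-HIT; vc=[13]
#5 0x98→b9/s1 L1-HIT; vc=[13]
#6 0xd5→b13/s1 VC-HIT; vc=[9]
#7 0x90→b9/s1 VC-HIT; vc=[13]
#8 0x91→b9/s1 L1-HIT; vc=[13]
#9 0xd5→b13/s1 VC-HIT; vc=[9]
#10 0x97→b9/s1 VC-HIT; vc=[13]
#11 0xd9→b13/s1 VC-HIT; vc=[9]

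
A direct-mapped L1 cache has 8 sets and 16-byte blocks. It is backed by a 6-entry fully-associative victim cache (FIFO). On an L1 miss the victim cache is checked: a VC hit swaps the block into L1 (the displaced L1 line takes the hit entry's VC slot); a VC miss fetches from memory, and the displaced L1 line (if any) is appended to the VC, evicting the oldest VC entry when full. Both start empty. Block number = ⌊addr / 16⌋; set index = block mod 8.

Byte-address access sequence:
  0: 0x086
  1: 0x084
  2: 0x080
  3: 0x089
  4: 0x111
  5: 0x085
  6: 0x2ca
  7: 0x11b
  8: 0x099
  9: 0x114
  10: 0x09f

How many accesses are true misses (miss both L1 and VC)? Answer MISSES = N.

MISSES = 4

#0 0x86→b8/s0 MISS; vc=[]
#1 0x84→b8/s0 L1-HIT; vc=[]
#2 0x80→b8/s0 L1-HIT; vc=[]
#3 0x89→b8/s0 L1-HIT; vc=[]
#4 0x111→b17/s1 MISS; vc=[]
#5 0x85→b8/s0 L1-HIT; vc=[]
#6 0x2ca→b44/s4 MISS; vc=[]
#7 0x11b→b17/s1 L1-HIT; vc=[]
#8 0x99→b9/s1 MISS; vc=[17]
#9 0x114→b17/s1 VC-HIT; vc=[9]
#10 0x9f→b9/s1 VC-HIT; vc=[17]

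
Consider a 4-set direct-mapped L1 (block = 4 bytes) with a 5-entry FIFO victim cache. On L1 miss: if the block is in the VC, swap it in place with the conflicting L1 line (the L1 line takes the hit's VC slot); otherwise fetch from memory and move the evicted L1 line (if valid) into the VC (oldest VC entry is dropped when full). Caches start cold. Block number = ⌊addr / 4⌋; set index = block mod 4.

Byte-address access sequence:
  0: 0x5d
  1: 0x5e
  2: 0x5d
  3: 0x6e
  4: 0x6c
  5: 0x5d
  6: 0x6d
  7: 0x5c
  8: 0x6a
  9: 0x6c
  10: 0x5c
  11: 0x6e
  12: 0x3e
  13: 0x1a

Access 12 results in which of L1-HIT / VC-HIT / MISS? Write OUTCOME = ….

  [0] addr=0x5d blk=23 s=3: MISS | VC []
  [1] addr=0x5e blk=23 s=3: L1-HIT | VC []
  [2] addr=0x5d blk=23 s=3: L1-HIT | VC []
  [3] addr=0x6e blk=27 s=3: MISS | VC [23]
  [4] addr=0x6c blk=27 s=3: L1-HIT | VC [23]
  [5] addr=0x5d blk=23 s=3: VC-HIT | VC [27]
  [6] addr=0x6d blk=27 s=3: VC-HIT | VC [23]
  [7] addr=0x5c blk=23 s=3: VC-HIT | VC [27]
  [8] addr=0x6a blk=26 s=2: MISS | VC [27]
  [9] addr=0x6c blk=27 s=3: VC-HIT | VC [23]
  [10] addr=0x5c blk=23 s=3: VC-HIT | VC [27]
  [11] addr=0x6e blk=27 s=3: VC-HIT | VC [23]
  [12] addr=0x3e blk=15 s=3: MISS | VC [23, 27]
  [13] addr=0x1a blk=6 s=2: MISS | VC [23, 27, 26]

OUTCOME = MISS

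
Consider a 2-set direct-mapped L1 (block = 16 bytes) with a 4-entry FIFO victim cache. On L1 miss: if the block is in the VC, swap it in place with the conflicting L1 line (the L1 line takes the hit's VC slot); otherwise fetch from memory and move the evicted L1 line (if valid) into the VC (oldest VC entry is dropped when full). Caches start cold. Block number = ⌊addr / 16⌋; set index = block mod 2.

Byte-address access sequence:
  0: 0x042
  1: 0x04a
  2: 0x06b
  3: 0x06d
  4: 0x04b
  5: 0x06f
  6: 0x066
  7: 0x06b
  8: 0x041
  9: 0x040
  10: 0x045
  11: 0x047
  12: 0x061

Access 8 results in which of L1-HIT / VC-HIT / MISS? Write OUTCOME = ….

  [0] addr=0x42 blk=4 s=0: MISS | VC []
  [1] addr=0x4a blk=4 s=0: L1-HIT | VC []
  [2] addr=0x6b blk=6 s=0: MISS | VC [4]
  [3] addr=0x6d blk=6 s=0: L1-HIT | VC [4]
  [4] addr=0x4b blk=4 s=0: VC-HIT | VC [6]
  [5] addr=0x6f blk=6 s=0: VC-HIT | VC [4]
  [6] addr=0x66 blk=6 s=0: L1-HIT | VC [4]
  [7] addr=0x6b blk=6 s=0: L1-HIT | VC [4]
  [8] addr=0x41 blk=4 s=0: VC-HIT | VC [6]
  [9] addr=0x40 blk=4 s=0: L1-HIT | VC [6]
  [10] addr=0x45 blk=4 s=0: L1-HIT | VC [6]
  [11] addr=0x47 blk=4 s=0: L1-HIT | VC [6]
  [12] addr=0x61 blk=6 s=0: VC-HIT | VC [4]

OUTCOME = VC-HIT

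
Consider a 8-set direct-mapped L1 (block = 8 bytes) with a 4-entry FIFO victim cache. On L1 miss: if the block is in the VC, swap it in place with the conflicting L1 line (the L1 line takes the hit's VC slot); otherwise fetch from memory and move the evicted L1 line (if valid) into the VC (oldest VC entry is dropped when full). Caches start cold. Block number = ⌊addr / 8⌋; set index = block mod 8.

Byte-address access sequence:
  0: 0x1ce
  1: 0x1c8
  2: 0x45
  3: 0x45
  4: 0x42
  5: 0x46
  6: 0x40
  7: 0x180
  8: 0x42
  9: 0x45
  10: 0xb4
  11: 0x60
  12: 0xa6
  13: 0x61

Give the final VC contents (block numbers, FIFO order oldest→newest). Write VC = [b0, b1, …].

0: 0x1ce (blk 57, set 1) → MISS  vc=[]
1: 0x1c8 (blk 57, set 1) → L1-HIT  vc=[]
2: 0x45 (blk 8, set 0) → MISS  vc=[]
3: 0x45 (blk 8, set 0) → L1-HIT  vc=[]
4: 0x42 (blk 8, set 0) → L1-HIT  vc=[]
5: 0x46 (blk 8, set 0) → L1-HIT  vc=[]
6: 0x40 (blk 8, set 0) → L1-HIT  vc=[]
7: 0x180 (blk 48, set 0) → MISS  vc=[8]
8: 0x42 (blk 8, set 0) → VC-HIT  vc=[48]
9: 0x45 (blk 8, set 0) → L1-HIT  vc=[48]
10: 0xb4 (blk 22, set 6) → MISS  vc=[48]
11: 0x60 (blk 12, set 4) → MISS  vc=[48]
12: 0xa6 (blk 20, set 4) → MISS  vc=[48, 12]
13: 0x61 (blk 12, set 4) → VC-HIT  vc=[48, 20]

VC = [48, 20]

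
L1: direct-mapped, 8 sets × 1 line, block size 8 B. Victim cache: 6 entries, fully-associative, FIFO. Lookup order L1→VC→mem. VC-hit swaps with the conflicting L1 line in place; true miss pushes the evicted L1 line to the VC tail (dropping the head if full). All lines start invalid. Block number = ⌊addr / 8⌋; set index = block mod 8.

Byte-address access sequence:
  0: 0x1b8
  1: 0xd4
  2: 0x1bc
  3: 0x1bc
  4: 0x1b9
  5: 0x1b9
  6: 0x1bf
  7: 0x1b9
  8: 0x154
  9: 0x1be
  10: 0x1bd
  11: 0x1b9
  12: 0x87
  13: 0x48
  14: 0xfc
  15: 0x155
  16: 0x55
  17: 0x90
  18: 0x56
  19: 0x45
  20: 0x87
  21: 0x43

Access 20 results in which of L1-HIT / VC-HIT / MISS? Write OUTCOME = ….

0: 0x1b8 (blk 55, set 7) → MISS  vc=[]
1: 0xd4 (blk 26, set 2) → MISS  vc=[]
2: 0x1bc (blk 55, set 7) → L1-HIT  vc=[]
3: 0x1bc (blk 55, set 7) → L1-HIT  vc=[]
4: 0x1b9 (blk 55, set 7) → L1-HIT  vc=[]
5: 0x1b9 (blk 55, set 7) → L1-HIT  vc=[]
6: 0x1bf (blk 55, set 7) → L1-HIT  vc=[]
7: 0x1b9 (blk 55, set 7) → L1-HIT  vc=[]
8: 0x154 (blk 42, set 2) → MISS  vc=[26]
9: 0x1be (blk 55, set 7) → L1-HIT  vc=[26]
10: 0x1bd (blk 55, set 7) → L1-HIT  vc=[26]
11: 0x1b9 (blk 55, set 7) → L1-HIT  vc=[26]
12: 0x87 (blk 16, set 0) → MISS  vc=[26]
13: 0x48 (blk 9, set 1) → MISS  vc=[26]
14: 0xfc (blk 31, set 7) → MISS  vc=[26, 55]
15: 0x155 (blk 42, set 2) → L1-HIT  vc=[26, 55]
16: 0x55 (blk 10, set 2) → MISS  vc=[26, 55, 42]
17: 0x90 (blk 18, set 2) → MISS  vc=[26, 55, 42, 10]
18: 0x56 (blk 10, set 2) → VC-HIT  vc=[26, 55, 42, 18]
19: 0x45 (blk 8, set 0) → MISS  vc=[26, 55, 42, 18, 16]
20: 0x87 (blk 16, set 0) → VC-HIT  vc=[26, 55, 42, 18, 8]
21: 0x43 (blk 8, set 0) → VC-HIT  vc=[26, 55, 42, 18, 16]

OUTCOME = VC-HIT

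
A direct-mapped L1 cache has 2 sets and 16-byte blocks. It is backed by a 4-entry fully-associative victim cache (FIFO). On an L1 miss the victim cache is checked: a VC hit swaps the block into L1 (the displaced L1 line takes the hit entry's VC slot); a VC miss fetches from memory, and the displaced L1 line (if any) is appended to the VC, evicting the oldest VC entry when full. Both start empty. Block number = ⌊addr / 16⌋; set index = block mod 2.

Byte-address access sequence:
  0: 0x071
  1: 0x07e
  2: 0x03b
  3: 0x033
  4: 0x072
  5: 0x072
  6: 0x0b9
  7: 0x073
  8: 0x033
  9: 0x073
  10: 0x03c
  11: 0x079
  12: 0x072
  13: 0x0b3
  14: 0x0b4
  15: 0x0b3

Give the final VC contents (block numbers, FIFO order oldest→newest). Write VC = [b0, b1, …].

0: 0x71 (blk 7, set 1) → MISS  vc=[]
1: 0x7e (blk 7, set 1) → L1-HIT  vc=[]
2: 0x3b (blk 3, set 1) → MISS  vc=[7]
3: 0x33 (blk 3, set 1) → L1-HIT  vc=[7]
4: 0x72 (blk 7, set 1) → VC-HIT  vc=[3]
5: 0x72 (blk 7, set 1) → L1-HIT  vc=[3]
6: 0xb9 (blk 11, set 1) → MISS  vc=[3, 7]
7: 0x73 (blk 7, set 1) → VC-HIT  vc=[3, 11]
8: 0x33 (blk 3, set 1) → VC-HIT  vc=[7, 11]
9: 0x73 (blk 7, set 1) → VC-HIT  vc=[3, 11]
10: 0x3c (blk 3, set 1) → VC-HIT  vc=[7, 11]
11: 0x79 (blk 7, set 1) → VC-HIT  vc=[3, 11]
12: 0x72 (blk 7, set 1) → L1-HIT  vc=[3, 11]
13: 0xb3 (blk 11, set 1) → VC-HIT  vc=[3, 7]
14: 0xb4 (blk 11, set 1) → L1-HIT  vc=[3, 7]
15: 0xb3 (blk 11, set 1) → L1-HIT  vc=[3, 7]

VC = [3, 7]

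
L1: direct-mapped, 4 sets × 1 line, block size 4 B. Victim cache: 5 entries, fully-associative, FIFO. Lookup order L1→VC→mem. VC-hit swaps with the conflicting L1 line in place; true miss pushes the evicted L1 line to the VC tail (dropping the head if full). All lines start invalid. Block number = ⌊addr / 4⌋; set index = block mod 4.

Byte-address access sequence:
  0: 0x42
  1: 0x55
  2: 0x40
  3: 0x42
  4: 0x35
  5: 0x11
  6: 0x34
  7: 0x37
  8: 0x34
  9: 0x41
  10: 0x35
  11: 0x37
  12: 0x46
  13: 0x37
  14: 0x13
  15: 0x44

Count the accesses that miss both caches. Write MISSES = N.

#0 0x42→b16/s0 MISS; vc=[]
#1 0x55→b21/s1 MISS; vc=[]
#2 0x40→b16/s0 L1-HIT; vc=[]
#3 0x42→b16/s0 L1-HIT; vc=[]
#4 0x35→b13/s1 MISS; vc=[21]
#5 0x11→b4/s0 MISS; vc=[21,16]
#6 0x34→b13/s1 L1-HIT; vc=[21,16]
#7 0x37→b13/s1 L1-HIT; vc=[21,16]
#8 0x34→b13/s1 L1-HIT; vc=[21,16]
#9 0x41→b16/s0 VC-HIT; vc=[21,4]
#10 0x35→b13/s1 L1-HIT; vc=[21,4]
#11 0x37→b13/s1 L1-HIT; vc=[21,4]
#12 0x46→b17/s1 MISS; vc=[21,4,13]
#13 0x37→b13/s1 VC-HIT; vc=[21,4,17]
#14 0x13→b4/s0 VC-HIT; vc=[21,16,17]
#15 0x44→b17/s1 VC-HIT; vc=[21,16,13]

MISSES = 5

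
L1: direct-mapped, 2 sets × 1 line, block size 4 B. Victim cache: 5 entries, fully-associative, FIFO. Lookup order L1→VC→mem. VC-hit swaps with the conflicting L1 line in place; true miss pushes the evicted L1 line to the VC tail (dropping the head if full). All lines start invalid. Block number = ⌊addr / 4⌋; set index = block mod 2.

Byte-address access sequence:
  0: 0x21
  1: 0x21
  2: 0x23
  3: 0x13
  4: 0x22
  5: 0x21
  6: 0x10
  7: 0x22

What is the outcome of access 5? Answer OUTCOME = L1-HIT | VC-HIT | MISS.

  [0] addr=0x21 blk=8 s=0: MISS | VC []
  [1] addr=0x21 blk=8 s=0: L1-HIT | VC []
  [2] addr=0x23 blk=8 s=0: L1-HIT | VC []
  [3] addr=0x13 blk=4 s=0: MISS | VC [8]
  [4] addr=0x22 blk=8 s=0: VC-HIT | VC [4]
  [5] addr=0x21 blk=8 s=0: L1-HIT | VC [4]
  [6] addr=0x10 blk=4 s=0: VC-HIT | VC [8]
  [7] addr=0x22 blk=8 s=0: VC-HIT | VC [4]

OUTCOME = L1-HIT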